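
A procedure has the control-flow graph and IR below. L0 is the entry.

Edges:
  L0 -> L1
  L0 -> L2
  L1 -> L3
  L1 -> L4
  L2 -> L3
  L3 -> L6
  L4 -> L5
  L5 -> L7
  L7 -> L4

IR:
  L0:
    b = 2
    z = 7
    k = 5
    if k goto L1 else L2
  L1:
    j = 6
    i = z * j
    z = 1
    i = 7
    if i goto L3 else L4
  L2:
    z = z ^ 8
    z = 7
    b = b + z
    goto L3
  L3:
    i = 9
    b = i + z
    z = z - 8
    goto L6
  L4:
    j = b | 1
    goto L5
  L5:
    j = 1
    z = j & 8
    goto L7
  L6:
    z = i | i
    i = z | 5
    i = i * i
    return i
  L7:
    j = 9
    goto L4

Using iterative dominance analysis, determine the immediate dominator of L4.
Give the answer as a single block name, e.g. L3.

Answer: L1

Working:
idom tree: L1←L0 L2←L0 L3←L0 L4←L1 L5←L4 L6←L3 L7←L5
Join-block Dom:
  L3: preds {L1,L2}: {L0,L1} ∩ {L0,L2} = {L0}; idom=L0
  L4: preds {L1,L7}: {L0,L1} ∩ {L0,L1,L4,L5,L7} = {L0,L1}; idom=L1

idom(L4) = L1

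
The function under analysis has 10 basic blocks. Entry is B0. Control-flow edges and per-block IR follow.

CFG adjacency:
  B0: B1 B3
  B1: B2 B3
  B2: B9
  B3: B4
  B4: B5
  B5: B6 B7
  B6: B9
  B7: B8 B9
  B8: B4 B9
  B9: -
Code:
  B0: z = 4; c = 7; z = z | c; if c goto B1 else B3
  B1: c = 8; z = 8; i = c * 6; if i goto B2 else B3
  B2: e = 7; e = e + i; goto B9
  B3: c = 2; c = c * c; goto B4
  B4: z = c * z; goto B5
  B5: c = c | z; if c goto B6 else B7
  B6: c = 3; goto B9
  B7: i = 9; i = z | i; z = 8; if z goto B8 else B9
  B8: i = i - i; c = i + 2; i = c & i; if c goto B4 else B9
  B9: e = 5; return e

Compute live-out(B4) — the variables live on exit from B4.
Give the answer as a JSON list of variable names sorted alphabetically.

Per-block:
  B0: {c,z} / ∅
  B1: {c,i,z} / ∅
  B2: {e} / {i}
  B3: {c} / ∅
  B4: {z} / {c,z}
  B5: {c} / {c,z}
  B6: {c} / ∅
  B7: {i,z} / {z}
  B8: {c,i} / {i}
  B9: {e} / ∅

Live sets:
  B0 li=∅ lo={z}
  B1 li=∅ lo={i,z}
  B2 li={i} lo=∅
  B3 li={z} lo={c,z}
  B4 li={c,z} lo={c,z}
  B5 li={c,z} lo={z}
  B6 li=∅ lo=∅
  B7 li={z} lo={i,z}
  B8 li={i,z} lo={c,z}
  B9 li=∅ lo=∅

live-out(B4) = ["c", "z"]

Answer: ["c", "z"]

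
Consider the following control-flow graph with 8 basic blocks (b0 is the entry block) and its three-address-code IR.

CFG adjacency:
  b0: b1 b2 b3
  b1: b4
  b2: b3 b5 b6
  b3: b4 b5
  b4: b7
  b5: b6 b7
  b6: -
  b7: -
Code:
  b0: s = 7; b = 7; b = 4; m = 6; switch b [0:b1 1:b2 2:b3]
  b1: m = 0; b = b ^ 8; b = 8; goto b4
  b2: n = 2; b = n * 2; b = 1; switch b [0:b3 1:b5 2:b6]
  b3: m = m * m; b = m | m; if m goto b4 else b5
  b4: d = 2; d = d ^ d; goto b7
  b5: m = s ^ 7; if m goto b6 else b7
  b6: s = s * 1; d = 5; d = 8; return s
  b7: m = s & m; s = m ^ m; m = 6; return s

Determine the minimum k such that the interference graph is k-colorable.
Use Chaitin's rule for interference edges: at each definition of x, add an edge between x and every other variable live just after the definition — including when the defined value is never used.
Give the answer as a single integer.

Answer: 3

Analysis:
Per-block:
  b0: {b,m,s} / ∅
  b1: {b,m} / {b}
  b2: {b,n} / ∅
  b3: {b,m} / {m}
  b4: {d} / ∅
  b5: {m} / {s}
  b6: {d,s} / {s}
  b7: {m,s} / {m,s}

Liveness:
  b0 li=∅ lo={b,m,s}
  b1 li={b,s} lo={m,s}
  b2 li={m,s} lo={m,s}
  b3 li={m,s} lo={m,s}
  b4 li={m,s} lo={m,s}
  b5 li={s} lo={m,s}
  b6 li={s} lo=∅
  b7 li={m,s} lo=∅

Conflict graph:
  b — {m,s}
  d — {m,s}
  m — {b,d,n,s}
  n — {m,s}
  s — {b,d,m,n}

Chromatic number:
  {b,m,s} pairwise interfere (3-clique) ⇒ χ ≥ 3
  assign b→R2 d→R2 m→R0 n→R2 s→R1 — no edge inside a register ⇒ χ ≤ 3
  χ = 3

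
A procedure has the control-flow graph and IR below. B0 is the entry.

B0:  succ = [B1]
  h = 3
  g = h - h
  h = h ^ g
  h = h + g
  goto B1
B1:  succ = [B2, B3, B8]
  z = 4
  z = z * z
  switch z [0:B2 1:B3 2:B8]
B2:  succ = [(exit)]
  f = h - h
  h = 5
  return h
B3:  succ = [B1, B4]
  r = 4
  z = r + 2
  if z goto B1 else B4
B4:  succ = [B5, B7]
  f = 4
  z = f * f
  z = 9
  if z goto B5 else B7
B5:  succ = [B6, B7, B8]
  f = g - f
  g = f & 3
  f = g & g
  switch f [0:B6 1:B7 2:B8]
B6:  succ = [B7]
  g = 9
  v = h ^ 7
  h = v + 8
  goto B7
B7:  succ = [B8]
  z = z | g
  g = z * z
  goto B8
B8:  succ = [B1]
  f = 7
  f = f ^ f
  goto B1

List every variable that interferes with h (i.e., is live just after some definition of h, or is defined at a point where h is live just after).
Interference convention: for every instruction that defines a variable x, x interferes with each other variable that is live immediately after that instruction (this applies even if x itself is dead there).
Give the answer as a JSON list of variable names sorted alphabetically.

Answer: ["f", "g", "r", "z"]

Analysis:
Per-block:
  B0: {g,h} / ∅
  B1: {z} / ∅
  B2: {f,h} / {h}
  B3: {r,z} / ∅
  B4: {f,z} / ∅
  B5: {f,g} / {f,g}
  B6: {g,h,v} / {h}
  B7: {g,z} / {g,z}
  B8: {f} / ∅

Liveness:
  B0 li=∅ lo={g,h}
  B1 li={g,h} lo={g,h}
  B2 li={h} lo=∅
  B3 li={g,h} lo={g,h}
  B4 li={g,h} lo={f,g,h,z}
  B5 li={f,g,h,z} lo={g,h,z}
  B6 li={h,z} lo={g,h,z}
  B7 li={g,h,z} lo={g,h}
  B8 li={g,h} lo={g,h}

Conflict graph:
  f: {g,h,z}
  g: {f,h,r,v,z}
  h: {f,g,r,z}
  r: {g,h}
  v: {g,z}
  z: {f,g,h,v}

N(h) = ["f", "g", "r", "z"]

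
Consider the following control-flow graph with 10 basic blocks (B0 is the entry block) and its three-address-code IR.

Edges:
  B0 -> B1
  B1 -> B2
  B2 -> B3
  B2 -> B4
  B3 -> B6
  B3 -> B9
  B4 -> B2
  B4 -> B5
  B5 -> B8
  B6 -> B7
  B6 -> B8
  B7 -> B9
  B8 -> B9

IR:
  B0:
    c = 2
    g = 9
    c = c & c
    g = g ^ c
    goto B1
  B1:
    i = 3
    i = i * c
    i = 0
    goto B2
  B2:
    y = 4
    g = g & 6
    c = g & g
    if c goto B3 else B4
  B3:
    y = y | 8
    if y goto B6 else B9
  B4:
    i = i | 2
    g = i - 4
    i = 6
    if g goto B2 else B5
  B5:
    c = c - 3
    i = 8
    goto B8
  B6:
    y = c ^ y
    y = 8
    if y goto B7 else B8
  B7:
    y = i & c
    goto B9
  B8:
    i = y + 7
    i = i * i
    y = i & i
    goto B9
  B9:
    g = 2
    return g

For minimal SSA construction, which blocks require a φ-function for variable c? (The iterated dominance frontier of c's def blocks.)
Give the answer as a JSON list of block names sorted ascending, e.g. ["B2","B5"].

idom tree: B1←B0 B2←B1 B3←B2 B4←B2 B5←B4 B6←B3 B7←B6 B8←B2 B9←B2
Dom at joins:
  B2: preds {B1,B4}: {B0,B1} ∩ {B0,B1,B2,B4} = {B0,B1}; idom=B1
  B8: preds {B5,B6}: {B0,B1,B2,B4,B5} ∩ {B0,B1,B2,B3,B6} = {B0,B1,B2}; idom=B2
  B9: preds {B3,B7,B8}: {B0,B1,B2,B3} ∩ {B0,B1,B2,B3,B6,B7} ∩ {B0,B1,B2,B8} = {B0,B1,B2}; idom=B2

Frontier:
  B2←B1: walk · to B1
  B2←B4: walk B4→B2 to B1
  B8←B5: walk B5→B4 to B2
  B8←B6: walk B6→B3 to B2
  B9←B3: walk B3 to B2
  B9←B7: walk B7→B6→B3 to B2
  B9←B8: walk B8 to B2
  DF(B0)=∅
  DF(B1)=∅
  DF(B2)={B2}
  DF(B3)={B8,B9}
  DF(B4)={B2,B8}
  DF(B5)={B8}
  DF(B6)={B8,B9}
  DF(B7)={B9}
  DF(B8)={B9}
  DF(B9)=∅

φ for c: defs {B0,B2,B5}
  DF⁺ = {B2,B8,B9}

Answer: ["B2", "B8", "B9"]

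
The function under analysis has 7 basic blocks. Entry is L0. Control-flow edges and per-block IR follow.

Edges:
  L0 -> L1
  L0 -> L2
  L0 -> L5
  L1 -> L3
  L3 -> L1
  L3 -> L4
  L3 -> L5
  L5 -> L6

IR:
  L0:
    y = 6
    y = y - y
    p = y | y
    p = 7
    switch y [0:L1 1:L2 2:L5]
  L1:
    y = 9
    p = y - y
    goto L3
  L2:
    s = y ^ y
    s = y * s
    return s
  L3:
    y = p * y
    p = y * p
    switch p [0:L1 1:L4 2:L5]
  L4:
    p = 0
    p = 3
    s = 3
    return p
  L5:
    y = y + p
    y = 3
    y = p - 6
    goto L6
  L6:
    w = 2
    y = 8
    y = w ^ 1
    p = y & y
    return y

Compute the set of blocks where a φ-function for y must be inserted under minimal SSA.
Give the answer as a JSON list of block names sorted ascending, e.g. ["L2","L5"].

idom tree: L1←L0 L2←L0 L3←L1 L4←L3 L5←L0 L6←L5
Join-block Dom:
  L1: preds {L0,L3}: {L0} ∩ {L0,L1,L3} = {L0}; idom=L0
  L5: preds {L0,L3}: {L0} ∩ {L0,L1,L3} = {L0}; idom=L0

DF walk-up:
  L1←L0: walk · to L0
  L1←L3: walk L3→L1 to L0
  L5←L0: walk · to L0
  L5←L3: walk L3→L1 to L0
  L0: DF=∅
  L1: DF={L1,L5}
  L2: DF=∅
  L3: DF={L1,L5}
  L4: DF=∅
  L5: DF=∅
  L6: DF=∅

φ for y: defs {L0,L1,L3,L5,L6}
  DF⁺ = {L1,L5}

Answer: ["L1", "L5"]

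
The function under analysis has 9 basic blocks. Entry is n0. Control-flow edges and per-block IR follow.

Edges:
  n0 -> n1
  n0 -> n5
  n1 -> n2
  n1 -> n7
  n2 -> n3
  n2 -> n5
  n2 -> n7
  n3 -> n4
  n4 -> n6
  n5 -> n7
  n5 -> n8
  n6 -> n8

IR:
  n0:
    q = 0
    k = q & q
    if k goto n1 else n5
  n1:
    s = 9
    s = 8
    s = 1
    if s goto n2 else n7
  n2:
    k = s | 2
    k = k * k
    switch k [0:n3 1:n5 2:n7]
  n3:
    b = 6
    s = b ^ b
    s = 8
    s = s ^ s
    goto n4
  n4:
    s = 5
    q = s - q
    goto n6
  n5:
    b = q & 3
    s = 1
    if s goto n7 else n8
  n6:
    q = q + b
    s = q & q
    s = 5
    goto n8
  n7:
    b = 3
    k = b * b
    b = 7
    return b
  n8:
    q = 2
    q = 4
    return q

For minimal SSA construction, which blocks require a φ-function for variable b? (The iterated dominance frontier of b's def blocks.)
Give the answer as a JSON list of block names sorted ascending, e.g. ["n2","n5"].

Answer: ["n7", "n8"]

Working:
idom tree: n1←n0 n2←n1 n3←n2 n4←n3 n5←n0 n6←n4 n7←n0 n8←n0
Dom∩ at merges:
  n5: preds {n0,n2}: {n0} ∩ {n0,n1,n2} = {n0}; idom=n0
  n7: preds {n1,n2,n5}: {n0,n1} ∩ {n0,n1,n2} ∩ {n0,n5} = {n0}; idom=n0
  n8: preds {n5,n6}: {n0,n5} ∩ {n0,n1,n2,n3,n4,n6} = {n0}; idom=n0

DF walk-up:
  n5←n0: walk · to n0
  n5←n2: walk n2→n1 to n0
  n7←n1: walk n1 to n0
  n7←n2: walk n2→n1 to n0
  n7←n5: walk n5 to n0
  n8←n5: walk n5 to n0
  n8←n6: walk n6→n4→n3→n2→n1 to n0
  n0 → ∅
  n1 → {n5,n7,n8}
  n2 → {n5,n7,n8}
  n3 → {n8}
  n4 → {n8}
  n5 → {n7,n8}
  n6 → {n8}
  n7 → ∅
  n8 → ∅

φ for b: defs {n3,n5,n7}
  DF⁺ = {n7,n8}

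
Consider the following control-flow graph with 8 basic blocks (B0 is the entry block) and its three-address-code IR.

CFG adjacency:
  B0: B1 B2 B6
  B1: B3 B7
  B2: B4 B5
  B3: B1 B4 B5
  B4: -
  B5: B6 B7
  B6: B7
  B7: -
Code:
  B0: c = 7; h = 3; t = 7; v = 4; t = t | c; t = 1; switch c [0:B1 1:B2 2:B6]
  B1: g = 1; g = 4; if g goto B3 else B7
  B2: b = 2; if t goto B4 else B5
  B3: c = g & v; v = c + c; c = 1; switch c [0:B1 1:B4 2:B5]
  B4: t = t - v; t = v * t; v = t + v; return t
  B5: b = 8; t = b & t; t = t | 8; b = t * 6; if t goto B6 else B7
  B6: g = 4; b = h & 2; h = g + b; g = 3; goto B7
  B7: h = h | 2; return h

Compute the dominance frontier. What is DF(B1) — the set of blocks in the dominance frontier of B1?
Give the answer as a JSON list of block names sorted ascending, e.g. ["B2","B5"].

Answer: ["B1", "B4", "B5", "B7"]

Derivation:
idom tree: B1←B0 B2←B0 B3←B1 B4←B0 B5←B0 B6←B0 B7←B0
Join-block Dom:
  B1: preds {B0,B3}: {B0} ∩ {B0,B1,B3} = {B0}; idom=B0
  B4: preds {B2,B3}: {B0,B2} ∩ {B0,B1,B3} = {B0}; idom=B0
  B5: preds {B2,B3}: {B0,B2} ∩ {B0,B1,B3} = {B0}; idom=B0
  B6: preds {B0,B5}: {B0} ∩ {B0,B5} = {B0}; idom=B0
  B7: preds {B1,B5,B6}: {B0,B1} ∩ {B0,B5} ∩ {B0,B6} = {B0}; idom=B0

DF derivation:
  join B1 pred B0: · stop@B0
  join B1 pred B3: B3→B1 stop@B0
  join B4 pred B2: B2 stop@B0
  join B4 pred B3: B3→B1 stop@B0
  join B5 pred B2: B2 stop@B0
  join B5 pred B3: B3→B1 stop@B0
  join B6 pred B0: · stop@B0
  join B6 pred B5: B5 stop@B0
  join B7 pred B1: B1 stop@B0
  join B7 pred B5: B5 stop@B0
  join B7 pred B6: B6 stop@B0
  B0: DF=∅
  B1: DF={B1,B4,B5,B7}
  B2: DF={B4,B5}
  B3: DF={B1,B4,B5}
  B4: DF=∅
  B5: DF={B6,B7}
  B6: DF={B7}
  B7: DF=∅

DF(B1) = ["B1", "B4", "B5", "B7"]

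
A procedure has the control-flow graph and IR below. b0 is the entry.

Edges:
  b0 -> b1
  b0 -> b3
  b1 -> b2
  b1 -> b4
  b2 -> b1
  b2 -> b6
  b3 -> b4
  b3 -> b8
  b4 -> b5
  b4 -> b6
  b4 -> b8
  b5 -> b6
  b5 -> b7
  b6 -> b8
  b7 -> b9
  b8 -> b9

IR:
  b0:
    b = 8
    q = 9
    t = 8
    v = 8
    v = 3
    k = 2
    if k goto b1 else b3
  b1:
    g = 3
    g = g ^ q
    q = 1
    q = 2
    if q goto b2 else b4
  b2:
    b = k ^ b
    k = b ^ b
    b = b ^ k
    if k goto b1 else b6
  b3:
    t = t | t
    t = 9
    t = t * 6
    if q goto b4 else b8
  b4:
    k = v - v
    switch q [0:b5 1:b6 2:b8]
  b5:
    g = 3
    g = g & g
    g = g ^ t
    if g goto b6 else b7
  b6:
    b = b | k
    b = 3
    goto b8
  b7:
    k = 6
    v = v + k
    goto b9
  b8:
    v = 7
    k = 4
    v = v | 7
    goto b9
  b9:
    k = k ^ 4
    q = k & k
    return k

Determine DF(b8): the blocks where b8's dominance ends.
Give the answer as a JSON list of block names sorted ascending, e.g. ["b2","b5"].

Answer: ["b9"]

Working:
idom tree: b1←b0 b2←b1 b3←b0 b4←b0 b5←b4 b6←b0 b7←b5 b8←b0 b9←b0
Dom at joins:
  b1: preds {b0,b2}: {b0} ∩ {b0,b1,b2} = {b0}; idom=b0
  b4: preds {b1,b3}: {b0,b1} ∩ {b0,b3} = {b0}; idom=b0
  b6: preds {b2,b4,b5}: {b0,b1,b2} ∩ {b0,b4} ∩ {b0,b4,b5} = {b0}; idom=b0
  b8: preds {b3,b4,b6}: {b0,b3} ∩ {b0,b4} ∩ {b0,b6} = {b0}; idom=b0
  b9: preds {b7,b8}: {b0,b4,b5,b7} ∩ {b0,b8} = {b0}; idom=b0

DF walk-up:
  join b1 pred b0: · stop@b0
  join b1 pred b2: b2→b1 stop@b0
  join b4 pred b1: b1 stop@b0
  join b4 pred b3: b3 stop@b0
  join b6 pred b2: b2→b1 stop@b0
  join b6 pred b4: b4 stop@b0
  join b6 pred b5: b5→b4 stop@b0
  join b8 pred b3: b3 stop@b0
  join b8 pred b4: b4 stop@b0
  join b8 pred b6: b6 stop@b0
  join b9 pred b7: b7→b5→b4 stop@b0
  join b9 pred b8: b8 stop@b0
  DF(b0)=∅
  DF(b1)={b1,b4,b6}
  DF(b2)={b1,b6}
  DF(b3)={b4,b8}
  DF(b4)={b6,b8,b9}
  DF(b5)={b6,b9}
  DF(b6)={b8}
  DF(b7)={b9}
  DF(b8)={b9}
  DF(b9)=∅

DF(b8) = ["b9"]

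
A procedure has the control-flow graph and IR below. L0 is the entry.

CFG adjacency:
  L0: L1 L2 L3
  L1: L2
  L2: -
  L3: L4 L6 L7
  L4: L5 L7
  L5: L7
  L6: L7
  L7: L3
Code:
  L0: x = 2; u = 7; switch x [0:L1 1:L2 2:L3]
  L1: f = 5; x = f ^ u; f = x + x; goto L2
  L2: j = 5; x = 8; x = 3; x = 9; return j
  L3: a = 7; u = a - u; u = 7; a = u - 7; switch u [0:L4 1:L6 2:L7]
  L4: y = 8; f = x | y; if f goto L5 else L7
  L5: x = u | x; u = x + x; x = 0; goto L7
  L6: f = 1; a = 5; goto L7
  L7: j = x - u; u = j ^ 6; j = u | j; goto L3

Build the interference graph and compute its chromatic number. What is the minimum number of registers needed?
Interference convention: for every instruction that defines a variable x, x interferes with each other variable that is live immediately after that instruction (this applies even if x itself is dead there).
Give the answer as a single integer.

Answer: 3

Working:
def/use:
  L0: {u,x} / ∅
  L1: {f,x} / {u}
  L2: {j,x} / ∅
  L3: {a,u} / {u}
  L4: {f,y} / {x}
  L5: {u,x} / {u,x}
  L6: {a,f} / ∅
  L7: {j,u} / {u,x}

Backward fixpoint:
  L0 li=∅ lo={u,x}
  L1 li={u} lo=∅
  L2 li=∅ lo=∅
  L3 li={u,x} lo={u,x}
  L4 li={u,x} lo={u,x}
  L5 li={u,x} lo={u,x}
  L6 li={u,x} lo={u,x}
  L7 li={u,x} lo={u,x}

Interference:
  a — {u,x}
  f — {u,x}
  j — {u,x}
  u — {a,f,j,x,y}
  x — {a,f,j,u,y}
  y — {u,x}

Chromatic number:
  lower bound: {a,u,x} mutually conflict ⇒ χ ≥ 3
  3-colouring: R0={u}  R1={x}  R2={a,f,j,y}
  χ = 3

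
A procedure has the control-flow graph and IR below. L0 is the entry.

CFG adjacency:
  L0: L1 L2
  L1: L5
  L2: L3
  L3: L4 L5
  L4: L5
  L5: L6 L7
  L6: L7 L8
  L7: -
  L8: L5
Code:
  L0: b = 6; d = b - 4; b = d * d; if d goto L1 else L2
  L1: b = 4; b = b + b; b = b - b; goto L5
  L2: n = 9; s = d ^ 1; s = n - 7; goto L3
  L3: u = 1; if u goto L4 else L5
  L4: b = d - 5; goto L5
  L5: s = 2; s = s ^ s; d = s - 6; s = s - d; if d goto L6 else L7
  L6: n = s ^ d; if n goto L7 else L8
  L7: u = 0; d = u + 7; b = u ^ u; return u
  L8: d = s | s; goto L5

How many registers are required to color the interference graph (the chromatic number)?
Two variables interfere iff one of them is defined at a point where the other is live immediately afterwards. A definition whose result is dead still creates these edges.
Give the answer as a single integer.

Answer: 3

Working:
def/use:
  L0 def {b,d} use ∅
  L1 def {b} use ∅
  L2 def {n,s} use {d}
  L3 def {u} use ∅
  L4 def {b} use {d}
  L5 def {d,s} use ∅
  L6 def {n} use {d,s}
  L7 def {b,d,u} use ∅
  L8 def {d} use {s}

Liveness:
  L0 li=∅ lo={d}
  L1 li=∅ lo=∅
  L2 li={d} lo={d}
  L3 li={d} lo={d}
  L4 li={d} lo=∅
  L5 li=∅ lo={d,s}
  L6 li={d,s} lo={s}
  L7 li=∅ lo=∅
  L8 li={s} lo=∅

Interfere edges:
  b: {d,u}
  d: {b,n,s,u}
  n: {d,s}
  s: {d,n}
  u: {b,d}

Colouring:
  lower bound: {b,d,u} mutually conflict ⇒ χ ≥ 3
  assign b→r1 d→r0 n→r1 s→r2 u→r2 — no edge inside a register ⇒ χ ≤ 3
  χ = 3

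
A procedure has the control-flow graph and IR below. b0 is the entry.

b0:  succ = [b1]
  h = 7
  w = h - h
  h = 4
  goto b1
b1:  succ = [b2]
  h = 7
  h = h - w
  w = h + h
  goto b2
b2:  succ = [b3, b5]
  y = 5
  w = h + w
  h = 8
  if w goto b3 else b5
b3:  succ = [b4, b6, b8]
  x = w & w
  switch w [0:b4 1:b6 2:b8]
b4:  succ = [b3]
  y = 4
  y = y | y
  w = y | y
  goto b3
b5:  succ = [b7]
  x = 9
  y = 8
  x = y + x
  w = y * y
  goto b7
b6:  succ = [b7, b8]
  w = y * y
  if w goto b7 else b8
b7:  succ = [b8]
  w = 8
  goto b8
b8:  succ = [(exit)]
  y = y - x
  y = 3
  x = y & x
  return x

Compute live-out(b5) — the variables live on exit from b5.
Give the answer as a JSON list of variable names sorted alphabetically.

def/use:
  b0: def={h,w} ue=∅
  b1: def={h,w} ue={w}
  b2: def={h,w,y} ue={h,w}
  b3: def={x} ue={w}
  b4: def={w,y} ue=∅
  b5: def={w,x,y} ue=∅
  b6: def={w} ue={y}
  b7: def={w} ue=∅
  b8: def={x,y} ue={x,y}

Live sets:
  live b0: ∅→{w}
  live b1: {w}→{h,w}
  live b2: {h,w}→{w,y}
  live b3: {w,y}→{x,y}
  live b4: ∅→{w,y}
  live b5: ∅→{x,y}
  live b6: {x,y}→{x,y}
  live b7: {x,y}→{x,y}
  live b8: {x,y}→∅

live-out(b5) = ["x", "y"]

Answer: ["x", "y"]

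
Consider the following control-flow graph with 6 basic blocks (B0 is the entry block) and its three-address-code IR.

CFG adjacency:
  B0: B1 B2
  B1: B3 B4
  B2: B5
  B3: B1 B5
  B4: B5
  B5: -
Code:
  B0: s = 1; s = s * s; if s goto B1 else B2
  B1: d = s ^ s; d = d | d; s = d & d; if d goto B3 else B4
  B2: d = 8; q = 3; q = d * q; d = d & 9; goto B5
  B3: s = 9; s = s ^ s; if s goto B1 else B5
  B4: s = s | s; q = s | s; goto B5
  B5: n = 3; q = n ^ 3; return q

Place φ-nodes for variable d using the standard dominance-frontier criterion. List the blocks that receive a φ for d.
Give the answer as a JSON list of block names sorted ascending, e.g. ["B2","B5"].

Answer: ["B1", "B5"]

Analysis:
idom tree: B1←B0 B2←B0 B3←B1 B4←B1 B5←B0
Join-block Dom:
  B1: preds {B0,B3}: {B0} ∩ {B0,B1,B3} = {B0}; idom=B0
  B5: preds {B2,B3,B4}: {B0,B2} ∩ {B0,B1,B3} ∩ {B0,B1,B4} = {B0}; idom=B0

Frontier:
  join B1 pred B0: · stop@B0
  join B1 pred B3: B3→B1 stop@B0
  join B5 pred B2: B2 stop@B0
  join B5 pred B3: B3→B1 stop@B0
  join B5 pred B4: B4→B1 stop@B0
  B0 → ∅
  B1 → {B1,B5}
  B2 → {B5}
  B3 → {B1,B5}
  B4 → {B5}
  B5 → ∅

φ for d: defs {B1,B2}
  DF⁺ = {B1,B5}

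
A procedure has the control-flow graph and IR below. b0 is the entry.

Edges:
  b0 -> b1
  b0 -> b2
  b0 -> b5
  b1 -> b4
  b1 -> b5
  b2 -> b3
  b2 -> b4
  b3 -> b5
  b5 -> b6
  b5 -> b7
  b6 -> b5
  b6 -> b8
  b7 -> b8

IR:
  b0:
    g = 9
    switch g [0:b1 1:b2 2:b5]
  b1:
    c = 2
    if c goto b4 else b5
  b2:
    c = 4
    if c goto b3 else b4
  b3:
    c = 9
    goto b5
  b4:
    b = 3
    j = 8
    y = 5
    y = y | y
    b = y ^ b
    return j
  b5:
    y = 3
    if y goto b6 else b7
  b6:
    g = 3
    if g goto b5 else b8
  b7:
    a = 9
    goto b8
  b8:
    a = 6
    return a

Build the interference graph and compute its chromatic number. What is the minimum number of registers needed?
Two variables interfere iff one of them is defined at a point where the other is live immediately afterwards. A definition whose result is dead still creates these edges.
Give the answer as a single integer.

Block summaries:
  b0: def={g} ue=∅
  b1: def={c} ue=∅
  b2: def={c} ue=∅
  b3: def={c} ue=∅
  b4: def={b,j,y} ue=∅
  b5: def={y} ue=∅
  b6: def={g} ue=∅
  b7: def={a} ue=∅
  b8: def={a} ue=∅

Live sets:
  live b0: ∅→∅
  live b1: ∅→∅
  live b2: ∅→∅
  live b3: ∅→∅
  live b4: ∅→∅
  live b5: ∅→∅
  live b6: ∅→∅
  live b7: ∅→∅
  live b8: ∅→∅

Interfere edges:
  a: ∅
  b: {j,y}
  c: ∅
  g: ∅
  j: {b,y}
  y: {b,j}

Registers:
  {b,j,y} pairwise interfere (3-clique) ⇒ χ ≥ 3
  3-colouring: r0={a,b,c,g}  r1={j}  r2={y}
  χ = 3

Answer: 3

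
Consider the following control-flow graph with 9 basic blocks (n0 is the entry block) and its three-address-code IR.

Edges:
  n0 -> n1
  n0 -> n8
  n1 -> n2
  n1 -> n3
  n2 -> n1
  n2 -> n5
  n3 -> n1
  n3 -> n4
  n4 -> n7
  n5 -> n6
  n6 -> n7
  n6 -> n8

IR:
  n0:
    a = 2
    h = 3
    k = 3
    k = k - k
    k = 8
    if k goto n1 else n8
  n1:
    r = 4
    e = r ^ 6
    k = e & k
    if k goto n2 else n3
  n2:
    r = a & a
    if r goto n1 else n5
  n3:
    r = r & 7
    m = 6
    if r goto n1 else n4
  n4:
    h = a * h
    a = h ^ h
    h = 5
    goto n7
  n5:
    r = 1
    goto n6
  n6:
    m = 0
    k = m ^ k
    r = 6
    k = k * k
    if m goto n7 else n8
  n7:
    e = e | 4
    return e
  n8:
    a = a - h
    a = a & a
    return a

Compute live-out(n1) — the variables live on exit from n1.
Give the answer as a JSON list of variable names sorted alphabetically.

Answer: ["a", "e", "h", "k", "r"]

Working:
Block summaries:
  n0: def={a,h,k} ue=∅
  n1: def={e,k,r} ue={k}
  n2: def={r} ue={a}
  n3: def={m,r} ue={r}
  n4: def={a,h} ue={a,h}
  n5: def={r} ue=∅
  n6: def={k,m,r} ue={k}
  n7: def={e} ue={e}
  n8: def={a} ue={a,h}

Liveness:
  live n0: ∅→{a,h,k}
  live n1: {a,h,k}→{a,e,h,k,r}
  live n2: {a,e,h,k}→{a,e,h,k}
  live n3: {a,e,h,k,r}→{a,e,h,k}
  live n4: {a,e,h}→{e}
  live n5: {a,e,h,k}→{a,e,h,k}
  live n6: {a,e,h,k}→{a,e,h}
  live n7: {e}→∅
  live n8: {a,h}→∅

live-out(n1) = ["a", "e", "h", "k", "r"]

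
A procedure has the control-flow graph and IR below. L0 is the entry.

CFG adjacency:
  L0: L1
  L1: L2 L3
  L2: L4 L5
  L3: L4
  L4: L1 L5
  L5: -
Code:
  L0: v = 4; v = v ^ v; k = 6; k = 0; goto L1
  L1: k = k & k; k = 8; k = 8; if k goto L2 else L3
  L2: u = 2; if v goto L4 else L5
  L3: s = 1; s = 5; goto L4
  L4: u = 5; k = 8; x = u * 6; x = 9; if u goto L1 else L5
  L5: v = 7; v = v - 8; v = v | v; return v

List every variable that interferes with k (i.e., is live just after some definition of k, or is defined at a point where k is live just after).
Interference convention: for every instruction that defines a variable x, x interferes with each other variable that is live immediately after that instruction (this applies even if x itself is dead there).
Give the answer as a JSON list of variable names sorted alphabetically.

Per-block:
  L0: {k,v} / ∅
  L1: {k} / {k}
  L2: {u} / {v}
  L3: {s} / ∅
  L4: {k,u,x} / ∅
  L5: {v} / ∅

Backward fixpoint:
  live L0: ∅→{k,v}
  live L1: {k,v}→{v}
  live L2: {v}→{v}
  live L3: {v}→{v}
  live L4: {v}→{k,v}
  live L5: ∅→∅

Interference:
  k: {u,v,x}
  s: {v}
  u: {k,v,x}
  v: {k,s,u,x}
  x: {k,u,v}

N(k) = ["u", "v", "x"]

Answer: ["u", "v", "x"]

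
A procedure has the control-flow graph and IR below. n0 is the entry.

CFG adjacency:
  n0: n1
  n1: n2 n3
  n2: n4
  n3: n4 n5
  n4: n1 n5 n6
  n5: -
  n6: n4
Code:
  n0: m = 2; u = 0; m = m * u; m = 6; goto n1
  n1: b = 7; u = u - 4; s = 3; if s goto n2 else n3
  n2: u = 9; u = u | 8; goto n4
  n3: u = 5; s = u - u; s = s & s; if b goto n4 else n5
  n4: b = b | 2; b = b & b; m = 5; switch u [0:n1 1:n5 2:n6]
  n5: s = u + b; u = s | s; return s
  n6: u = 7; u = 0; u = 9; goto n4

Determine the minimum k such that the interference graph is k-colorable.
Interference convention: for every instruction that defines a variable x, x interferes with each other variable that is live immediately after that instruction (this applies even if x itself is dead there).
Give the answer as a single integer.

def/use:
  n0 def {m,u} use ∅
  n1 def {b,s,u} use {u}
  n2 def {u} use ∅
  n3 def {s,u} use {b}
  n4 def {b,m} use {b,u}
  n5 def {s,u} use {b,u}
  n6 def {u} use ∅

Backward fixpoint:
  n0 li=∅ lo={u}
  n1 li={u} lo={b}
  n2 li={b} lo={b,u}
  n3 li={b} lo={b,u}
  n4 li={b,u} lo={b,u}
  n5 li={b,u} lo=∅
  n6 li={b} lo={b,u}

Interference:
  b: {m,s,u}
  m: {b,u}
  s: {b,u}
  u: {b,m,s}

Registers:
  {b,m,u} pairwise interfere (3-clique) ⇒ χ ≥ 3
  assign b→R0 m→R2 s→R2 u→R1 — no edge inside a register ⇒ χ ≤ 3
  χ = 3

Answer: 3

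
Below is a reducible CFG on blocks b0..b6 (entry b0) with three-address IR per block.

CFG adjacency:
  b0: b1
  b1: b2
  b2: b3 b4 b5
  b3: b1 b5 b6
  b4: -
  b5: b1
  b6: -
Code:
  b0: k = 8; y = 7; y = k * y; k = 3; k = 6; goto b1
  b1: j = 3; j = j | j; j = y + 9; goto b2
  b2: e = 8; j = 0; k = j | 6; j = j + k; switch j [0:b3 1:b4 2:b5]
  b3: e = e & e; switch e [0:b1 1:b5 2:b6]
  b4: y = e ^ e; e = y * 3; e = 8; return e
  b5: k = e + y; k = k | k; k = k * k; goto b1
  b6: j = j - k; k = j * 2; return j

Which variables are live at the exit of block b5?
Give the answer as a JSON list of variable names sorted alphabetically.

Answer: ["y"]

Analysis:
def/use:
  b0: {k,y} / ∅
  b1: {j} / {y}
  b2: {e,j,k} / ∅
  b3: {e} / {e}
  b4: {e,y} / {e}
  b5: {k} / {e,y}
  b6: {j,k} / {j,k}

Liveness:
  b0 li=∅ lo={y}
  b1 li={y} lo={y}
  b2 li={y} lo={e,j,k,y}
  b3 li={e,j,k,y} lo={e,j,k,y}
  b4 li={e} lo=∅
  b5 li={e,y} lo={y}
  b6 li={j,k} lo=∅

live-out(b5) = ["y"]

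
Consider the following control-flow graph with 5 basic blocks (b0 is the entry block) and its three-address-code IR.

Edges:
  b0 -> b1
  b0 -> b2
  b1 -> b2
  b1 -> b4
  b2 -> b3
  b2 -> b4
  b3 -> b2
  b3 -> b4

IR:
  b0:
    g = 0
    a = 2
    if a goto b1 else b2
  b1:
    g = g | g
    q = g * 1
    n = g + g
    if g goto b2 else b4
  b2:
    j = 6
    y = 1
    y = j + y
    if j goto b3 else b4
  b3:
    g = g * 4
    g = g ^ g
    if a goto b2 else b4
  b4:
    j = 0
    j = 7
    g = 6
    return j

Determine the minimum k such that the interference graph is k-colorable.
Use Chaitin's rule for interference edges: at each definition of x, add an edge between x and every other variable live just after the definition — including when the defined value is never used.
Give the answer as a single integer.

Block summaries:
  b0: {a,g} / ∅
  b1: {g,n,q} / {g}
  b2: {j,y} / ∅
  b3: {g} / {a,g}
  b4: {g,j} / ∅

Live sets:
  live b0: ∅→{a,g}
  live b1: {a,g}→{a,g}
  live b2: {a,g}→{a,g}
  live b3: {a,g}→{a,g}
  live b4: ∅→∅

Interference:
  a↔{g,j,n,q,y}
  g↔{a,j,n,q,y}
  j↔{a,g,y}
  n↔{a,g}
  q↔{a,g}
  y↔{a,g,j}

Chromatic number:
  {a,g,j,y} pairwise interfere (4-clique) ⇒ χ ≥ 4
  assign a→R0 g→R1 j→R2 n→R2 q→R2 y→R3 — no edge inside a register ⇒ χ ≤ 4
  χ = 4

Answer: 4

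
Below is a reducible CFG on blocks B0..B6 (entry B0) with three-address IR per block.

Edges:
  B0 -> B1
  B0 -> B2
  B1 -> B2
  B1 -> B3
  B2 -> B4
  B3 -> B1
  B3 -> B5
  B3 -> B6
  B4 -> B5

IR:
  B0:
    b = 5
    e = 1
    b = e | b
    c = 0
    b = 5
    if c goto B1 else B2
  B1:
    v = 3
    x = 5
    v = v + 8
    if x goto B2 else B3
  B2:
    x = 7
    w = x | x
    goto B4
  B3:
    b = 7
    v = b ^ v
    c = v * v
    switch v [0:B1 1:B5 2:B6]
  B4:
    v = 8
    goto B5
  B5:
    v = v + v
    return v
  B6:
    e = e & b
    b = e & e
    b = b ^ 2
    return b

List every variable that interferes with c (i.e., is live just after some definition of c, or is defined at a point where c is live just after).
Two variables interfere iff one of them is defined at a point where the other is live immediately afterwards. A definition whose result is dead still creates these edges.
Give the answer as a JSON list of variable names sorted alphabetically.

Answer: ["b", "e", "v"]

Derivation:
Per-block:
  B0 def {b,c,e} use ∅
  B1 def {v,x} use ∅
  B2 def {w,x} use ∅
  B3 def {b,c,v} use {v}
  B4 def {v} use ∅
  B5 def {v} use {v}
  B6 def {b,e} use {b,e}

Liveness:
  live B0: ∅→{e}
  live B1: {e}→{e,v}
  live B2: ∅→∅
  live B3: {e,v}→{b,e,v}
  live B4: ∅→{v}
  live B5: {v}→∅
  live B6: {b,e}→∅

Interference:
  b — {c,e,v}
  c — {b,e,v}
  e — {b,c,v,x}
  v — {b,c,e,x}
  w — ∅
  x — {e,v}

N(c) = ["b", "e", "v"]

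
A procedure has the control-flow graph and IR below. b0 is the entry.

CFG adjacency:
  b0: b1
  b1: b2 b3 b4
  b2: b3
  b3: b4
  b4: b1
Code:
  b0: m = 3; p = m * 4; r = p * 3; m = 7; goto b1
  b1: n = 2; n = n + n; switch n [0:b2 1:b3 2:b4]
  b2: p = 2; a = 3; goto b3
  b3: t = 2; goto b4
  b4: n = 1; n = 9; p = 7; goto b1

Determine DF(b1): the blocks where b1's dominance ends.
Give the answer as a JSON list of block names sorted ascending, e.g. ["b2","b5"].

Answer: ["b1"]

Working:
idom tree: b1←b0 b2←b1 b3←b1 b4←b1
Dom at joins:
  b1: preds {b0,b4}: {b0} ∩ {b0,b1,b4} = {b0}; idom=b0
  b3: preds {b1,b2}: {b0,b1} ∩ {b0,b1,b2} = {b0,b1}; idom=b1
  b4: preds {b1,b3}: {b0,b1} ∩ {b0,b1,b3} = {b0,b1}; idom=b1

Frontier:
  b1←b0: walk · to b0
  b1←b4: walk b4→b1 to b0
  b3←b1: walk · to b1
  b3←b2: walk b2 to b1
  b4←b1: walk · to b1
  b4←b3: walk b3 to b1
  DF(b0)=∅
  DF(b1)={b1}
  DF(b2)={b3}
  DF(b3)={b4}
  DF(b4)={b1}

DF(b1) = ["b1"]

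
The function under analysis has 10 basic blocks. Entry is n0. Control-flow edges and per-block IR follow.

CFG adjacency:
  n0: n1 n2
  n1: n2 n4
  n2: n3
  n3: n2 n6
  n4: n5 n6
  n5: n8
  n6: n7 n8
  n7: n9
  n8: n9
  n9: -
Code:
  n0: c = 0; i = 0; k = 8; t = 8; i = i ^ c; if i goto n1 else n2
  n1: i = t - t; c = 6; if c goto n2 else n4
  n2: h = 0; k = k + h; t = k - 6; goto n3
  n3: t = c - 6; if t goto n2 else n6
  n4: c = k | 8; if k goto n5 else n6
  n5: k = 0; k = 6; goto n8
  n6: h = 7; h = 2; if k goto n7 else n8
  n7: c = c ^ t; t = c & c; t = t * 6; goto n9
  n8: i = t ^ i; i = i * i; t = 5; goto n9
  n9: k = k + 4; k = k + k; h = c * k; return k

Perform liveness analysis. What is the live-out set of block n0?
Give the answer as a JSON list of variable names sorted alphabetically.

Answer: ["c", "i", "k", "t"]

Working:
def/use:
  n0: {c,i,k,t} / ∅
  n1: {c,i} / {t}
  n2: {h,k,t} / {k}
  n3: {t} / {c}
  n4: {c} / {k}
  n5: {k} / ∅
  n6: {h} / {k}
  n7: {c,t} / {c,t}
  n8: {i,t} / {i,t}
  n9: {h,k} / {c,k}

Backward fixpoint:
  n0 li=∅ lo={c,i,k,t}
  n1 li={k,t} lo={c,i,k,t}
  n2 li={c,i,k} lo={c,i,k}
  n3 li={c,i,k} lo={c,i,k,t}
  n4 li={i,k,t} lo={c,i,k,t}
  n5 li={c,i,t} lo={c,i,k,t}
  n6 li={c,i,k,t} lo={c,i,k,t}
  n7 li={c,k,t} lo={c,k}
  n8 li={c,i,k,t} lo={c,k}
  n9 li={c,k} lo=∅

live-out(n0) = ["c", "i", "k", "t"]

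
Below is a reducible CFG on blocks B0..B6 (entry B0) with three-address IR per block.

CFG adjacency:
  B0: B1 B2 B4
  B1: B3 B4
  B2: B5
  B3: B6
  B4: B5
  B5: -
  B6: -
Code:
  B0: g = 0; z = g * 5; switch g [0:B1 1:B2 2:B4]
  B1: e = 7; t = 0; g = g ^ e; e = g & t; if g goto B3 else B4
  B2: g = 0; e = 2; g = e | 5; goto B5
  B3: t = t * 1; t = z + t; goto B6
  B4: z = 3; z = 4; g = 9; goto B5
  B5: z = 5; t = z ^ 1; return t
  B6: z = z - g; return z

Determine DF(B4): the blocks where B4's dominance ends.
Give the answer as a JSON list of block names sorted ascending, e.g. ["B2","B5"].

idom tree: B1←B0 B2←B0 B3←B1 B4←B0 B5←B0 B6←B3
Dom at joins:
  B4: preds {B0,B1}: {B0} ∩ {B0,B1} = {B0}; idom=B0
  B5: preds {B2,B4}: {B0,B2} ∩ {B0,B4} = {B0}; idom=B0

DF walk-up:
  join B4 pred B0: · stop@B0
  join B4 pred B1: B1 stop@B0
  join B5 pred B2: B2 stop@B0
  join B5 pred B4: B4 stop@B0
  B0: DF=∅
  B1: DF={B4}
  B2: DF={B5}
  B3: DF=∅
  B4: DF={B5}
  B5: DF=∅
  B6: DF=∅

DF(B4) = ["B5"]

Answer: ["B5"]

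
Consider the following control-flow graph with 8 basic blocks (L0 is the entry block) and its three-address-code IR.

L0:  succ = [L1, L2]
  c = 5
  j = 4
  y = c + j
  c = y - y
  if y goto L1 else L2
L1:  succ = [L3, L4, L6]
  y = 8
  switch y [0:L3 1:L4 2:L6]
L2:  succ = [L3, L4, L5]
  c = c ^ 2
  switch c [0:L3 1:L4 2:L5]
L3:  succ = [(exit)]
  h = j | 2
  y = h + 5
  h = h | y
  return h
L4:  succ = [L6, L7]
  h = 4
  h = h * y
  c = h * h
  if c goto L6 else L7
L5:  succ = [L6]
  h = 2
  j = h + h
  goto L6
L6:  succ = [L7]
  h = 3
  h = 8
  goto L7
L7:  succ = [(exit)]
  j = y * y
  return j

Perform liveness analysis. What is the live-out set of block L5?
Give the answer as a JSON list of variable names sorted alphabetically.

Block summaries:
  L0 def {c,j,y} use ∅
  L1 def {y} use ∅
  L2 def {c} use {c}
  L3 def {h,y} use {j}
  L4 def {c,h} use {y}
  L5 def {h,j} use ∅
  L6 def {h} use ∅
  L7 def {j} use {y}

Liveness:
  L0 li=∅ lo={c,j,y}
  L1 li={j} lo={j,y}
  L2 li={c,j,y} lo={j,y}
  L3 li={j} lo=∅
  L4 li={y} lo={y}
  L5 li={y} lo={y}
  L6 li={y} lo={y}
  L7 li={y} lo=∅

live-out(L5) = ["y"]

Answer: ["y"]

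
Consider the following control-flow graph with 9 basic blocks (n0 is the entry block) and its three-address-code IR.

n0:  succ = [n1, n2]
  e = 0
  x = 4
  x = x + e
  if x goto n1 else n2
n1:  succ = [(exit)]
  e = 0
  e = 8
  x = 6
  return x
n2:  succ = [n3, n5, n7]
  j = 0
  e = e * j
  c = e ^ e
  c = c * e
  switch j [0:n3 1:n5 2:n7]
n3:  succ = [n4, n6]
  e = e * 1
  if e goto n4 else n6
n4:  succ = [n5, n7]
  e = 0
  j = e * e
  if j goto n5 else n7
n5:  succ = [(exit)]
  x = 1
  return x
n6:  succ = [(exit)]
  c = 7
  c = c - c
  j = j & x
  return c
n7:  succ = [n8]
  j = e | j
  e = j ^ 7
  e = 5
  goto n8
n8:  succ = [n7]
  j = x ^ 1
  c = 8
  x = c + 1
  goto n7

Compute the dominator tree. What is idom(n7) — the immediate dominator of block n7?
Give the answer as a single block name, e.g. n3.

Answer: n2

Working:
idom tree: n1←n0 n2←n0 n3←n2 n4←n3 n5←n2 n6←n3 n7←n2 n8←n7
Dom∩ at merges:
  n5: preds {n2,n4}: {n0,n2} ∩ {n0,n2,n3,n4} = {n0,n2}; idom=n2
  n7: preds {n2,n4,n8}: {n0,n2} ∩ {n0,n2,n3,n4} ∩ {n0,n2,n7,n8} = {n0,n2}; idom=n2

idom(n7) = n2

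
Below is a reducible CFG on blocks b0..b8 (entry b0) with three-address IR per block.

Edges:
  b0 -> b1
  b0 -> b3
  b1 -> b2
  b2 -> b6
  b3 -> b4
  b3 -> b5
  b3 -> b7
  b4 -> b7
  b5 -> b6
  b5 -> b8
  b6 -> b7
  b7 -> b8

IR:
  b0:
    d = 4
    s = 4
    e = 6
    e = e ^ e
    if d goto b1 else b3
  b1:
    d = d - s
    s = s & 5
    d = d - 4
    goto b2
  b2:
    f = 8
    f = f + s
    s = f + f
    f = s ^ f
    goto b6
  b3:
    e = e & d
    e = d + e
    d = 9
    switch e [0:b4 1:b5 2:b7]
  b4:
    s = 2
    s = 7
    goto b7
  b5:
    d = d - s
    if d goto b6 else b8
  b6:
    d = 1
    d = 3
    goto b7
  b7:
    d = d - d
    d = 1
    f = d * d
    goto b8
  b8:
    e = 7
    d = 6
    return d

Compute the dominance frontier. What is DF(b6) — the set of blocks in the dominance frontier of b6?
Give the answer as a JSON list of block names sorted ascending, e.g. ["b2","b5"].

Answer: ["b7"]

Analysis:
idom tree: b1←b0 b2←b1 b3←b0 b4←b3 b5←b3 b6←b0 b7←b0 b8←b0
Dom at joins:
  b6: preds {b2,b5}: {b0,b1,b2} ∩ {b0,b3,b5} = {b0}; idom=b0
  b7: preds {b3,b4,b6}: {b0,b3} ∩ {b0,b3,b4} ∩ {b0,b6} = {b0}; idom=b0
  b8: preds {b5,b7}: {b0,b3,b5} ∩ {b0,b7} = {b0}; idom=b0

Frontier:
  b6←b2: walk b2→b1 to b0
  b6←b5: walk b5→b3 to b0
  b7←b3: walk b3 to b0
  b7←b4: walk b4→b3 to b0
  b7←b6: walk b6 to b0
  b8←b5: walk b5→b3 to b0
  b8←b7: walk b7 to b0
  b0 → ∅
  b1 → {b6}
  b2 → {b6}
  b3 → {b6,b7,b8}
  b4 → {b7}
  b5 → {b6,b8}
  b6 → {b7}
  b7 → {b8}
  b8 → ∅

DF(b6) = ["b7"]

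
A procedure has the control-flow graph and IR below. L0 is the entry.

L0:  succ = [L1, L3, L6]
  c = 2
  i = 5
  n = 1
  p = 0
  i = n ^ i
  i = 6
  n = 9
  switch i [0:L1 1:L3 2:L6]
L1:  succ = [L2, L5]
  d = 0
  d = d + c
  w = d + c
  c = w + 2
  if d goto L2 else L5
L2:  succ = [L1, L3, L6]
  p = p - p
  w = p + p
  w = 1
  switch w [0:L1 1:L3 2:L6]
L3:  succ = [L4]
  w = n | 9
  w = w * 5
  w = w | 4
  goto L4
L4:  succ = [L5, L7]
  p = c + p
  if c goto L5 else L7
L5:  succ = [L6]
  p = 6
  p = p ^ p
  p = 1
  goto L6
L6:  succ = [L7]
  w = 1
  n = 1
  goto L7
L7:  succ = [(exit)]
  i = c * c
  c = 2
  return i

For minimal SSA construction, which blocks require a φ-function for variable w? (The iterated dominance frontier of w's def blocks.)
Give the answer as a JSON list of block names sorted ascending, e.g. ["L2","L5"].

Answer: ["L1", "L3", "L5", "L6", "L7"]

Analysis:
idom tree: L1←L0 L2←L1 L3←L0 L4←L3 L5←L0 L6←L0 L7←L0
Dom at joins:
  L1: preds {L0,L2}: {L0} ∩ {L0,L1,L2} = {L0}; idom=L0
  L3: preds {L0,L2}: {L0} ∩ {L0,L1,L2} = {L0}; idom=L0
  L5: preds {L1,L4}: {L0,L1} ∩ {L0,L3,L4} = {L0}; idom=L0
  L6: preds {L0,L2,L5}: {L0} ∩ {L0,L1,L2} ∩ {L0,L5} = {L0}; idom=L0
  L7: preds {L4,L6}: {L0,L3,L4} ∩ {L0,L6} = {L0}; idom=L0

DF derivation:
  join L1 pred L0: · stop@L0
  join L1 pred L2: L2→L1 stop@L0
  join L3 pred L0: · stop@L0
  join L3 pred L2: L2→L1 stop@L0
  join L5 pred L1: L1 stop@L0
  join L5 pred L4: L4→L3 stop@L0
  join L6 pred L0: · stop@L0
  join L6 pred L2: L2→L1 stop@L0
  join L6 pred L5: L5 stop@L0
  join L7 pred L4: L4→L3 stop@L0
  join L7 pred L6: L6 stop@L0
  L0: DF=∅
  L1: DF={L1,L3,L5,L6}
  L2: DF={L1,L3,L6}
  L3: DF={L5,L7}
  L4: DF={L5,L7}
  L5: DF={L6}
  L6: DF={L7}
  L7: DF=∅

φ for w: defs {L1,L2,L3,L6}
  DF⁺ = {L1,L3,L5,L6,L7}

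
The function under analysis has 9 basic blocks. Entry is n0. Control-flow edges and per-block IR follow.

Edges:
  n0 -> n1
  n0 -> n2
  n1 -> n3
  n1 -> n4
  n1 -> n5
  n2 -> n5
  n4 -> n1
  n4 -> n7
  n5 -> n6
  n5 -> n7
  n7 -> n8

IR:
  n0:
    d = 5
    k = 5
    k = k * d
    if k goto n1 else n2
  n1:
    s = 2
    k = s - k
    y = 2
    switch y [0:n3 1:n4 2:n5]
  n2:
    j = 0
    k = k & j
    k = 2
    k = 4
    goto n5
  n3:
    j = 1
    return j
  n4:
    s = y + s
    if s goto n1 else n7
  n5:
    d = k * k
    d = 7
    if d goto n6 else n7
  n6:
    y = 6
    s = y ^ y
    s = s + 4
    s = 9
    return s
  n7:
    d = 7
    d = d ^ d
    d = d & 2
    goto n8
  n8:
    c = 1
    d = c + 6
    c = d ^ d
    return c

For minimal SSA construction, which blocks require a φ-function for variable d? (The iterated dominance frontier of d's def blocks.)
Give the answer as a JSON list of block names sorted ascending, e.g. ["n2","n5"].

idom tree: n1←n0 n2←n0 n3←n1 n4←n1 n5←n0 n6←n5 n7←n0 n8←n7
Join-block Dom:
  n1: preds {n0,n4}: {n0} ∩ {n0,n1,n4} = {n0}; idom=n0
  n5: preds {n1,n2}: {n0,n1} ∩ {n0,n2} = {n0}; idom=n0
  n7: preds {n4,n5}: {n0,n1,n4} ∩ {n0,n5} = {n0}; idom=n0

DF walk-up:
  join n1 pred n0: · stop@n0
  join n1 pred n4: n4→n1 stop@n0
  join n5 pred n1: n1 stop@n0
  join n5 pred n2: n2 stop@n0
  join n7 pred n4: n4→n1 stop@n0
  join n7 pred n5: n5 stop@n0
  n0: DF=∅
  n1: DF={n1,n5,n7}
  n2: DF={n5}
  n3: DF=∅
  n4: DF={n1,n7}
  n5: DF={n7}
  n6: DF=∅
  n7: DF=∅
  n8: DF=∅

φ for d: defs {n0,n5,n7,n8}
  DF⁺ = {n7}

Answer: ["n7"]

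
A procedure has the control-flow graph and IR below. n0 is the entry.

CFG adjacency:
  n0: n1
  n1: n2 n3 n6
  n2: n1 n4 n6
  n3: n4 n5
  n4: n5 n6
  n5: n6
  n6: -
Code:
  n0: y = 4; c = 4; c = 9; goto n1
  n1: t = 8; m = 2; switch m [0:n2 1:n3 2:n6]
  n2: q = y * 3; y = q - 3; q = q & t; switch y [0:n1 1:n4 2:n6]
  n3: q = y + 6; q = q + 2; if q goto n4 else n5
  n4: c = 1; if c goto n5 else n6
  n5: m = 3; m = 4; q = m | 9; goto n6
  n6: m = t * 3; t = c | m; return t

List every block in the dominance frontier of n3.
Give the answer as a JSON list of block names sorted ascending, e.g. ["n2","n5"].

idom tree: n1←n0 n2←n1 n3←n1 n4←n1 n5←n1 n6←n1
Dom∩ at merges:
  n1: preds {n0,n2}: {n0} ∩ {n0,n1,n2} = {n0}; idom=n0
  n4: preds {n2,n3}: {n0,n1,n2} ∩ {n0,n1,n3} = {n0,n1}; idom=n1
  n5: preds {n3,n4}: {n0,n1,n3} ∩ {n0,n1,n4} = {n0,n1}; idom=n1
  n6: preds {n1,n2,n4,n5}: {n0,n1} ∩ {n0,n1,n2} ∩ {n0,n1,n4} ∩ {n0,n1,n5} = {n0,n1}; idom=n1

DF walk-up:
  join n1 pred n0: · stop@n0
  join n1 pred n2: n2→n1 stop@n0
  join n4 pred n2: n2 stop@n1
  join n4 pred n3: n3 stop@n1
  join n5 pred n3: n3 stop@n1
  join n5 pred n4: n4 stop@n1
  join n6 pred n1: · stop@n1
  join n6 pred n2: n2 stop@n1
  join n6 pred n4: n4 stop@n1
  join n6 pred n5: n5 stop@n1
  DF(n0)=∅
  DF(n1)={n1}
  DF(n2)={n1,n4,n6}
  DF(n3)={n4,n5}
  DF(n4)={n5,n6}
  DF(n5)={n6}
  DF(n6)=∅

DF(n3) = ["n4", "n5"]

Answer: ["n4", "n5"]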